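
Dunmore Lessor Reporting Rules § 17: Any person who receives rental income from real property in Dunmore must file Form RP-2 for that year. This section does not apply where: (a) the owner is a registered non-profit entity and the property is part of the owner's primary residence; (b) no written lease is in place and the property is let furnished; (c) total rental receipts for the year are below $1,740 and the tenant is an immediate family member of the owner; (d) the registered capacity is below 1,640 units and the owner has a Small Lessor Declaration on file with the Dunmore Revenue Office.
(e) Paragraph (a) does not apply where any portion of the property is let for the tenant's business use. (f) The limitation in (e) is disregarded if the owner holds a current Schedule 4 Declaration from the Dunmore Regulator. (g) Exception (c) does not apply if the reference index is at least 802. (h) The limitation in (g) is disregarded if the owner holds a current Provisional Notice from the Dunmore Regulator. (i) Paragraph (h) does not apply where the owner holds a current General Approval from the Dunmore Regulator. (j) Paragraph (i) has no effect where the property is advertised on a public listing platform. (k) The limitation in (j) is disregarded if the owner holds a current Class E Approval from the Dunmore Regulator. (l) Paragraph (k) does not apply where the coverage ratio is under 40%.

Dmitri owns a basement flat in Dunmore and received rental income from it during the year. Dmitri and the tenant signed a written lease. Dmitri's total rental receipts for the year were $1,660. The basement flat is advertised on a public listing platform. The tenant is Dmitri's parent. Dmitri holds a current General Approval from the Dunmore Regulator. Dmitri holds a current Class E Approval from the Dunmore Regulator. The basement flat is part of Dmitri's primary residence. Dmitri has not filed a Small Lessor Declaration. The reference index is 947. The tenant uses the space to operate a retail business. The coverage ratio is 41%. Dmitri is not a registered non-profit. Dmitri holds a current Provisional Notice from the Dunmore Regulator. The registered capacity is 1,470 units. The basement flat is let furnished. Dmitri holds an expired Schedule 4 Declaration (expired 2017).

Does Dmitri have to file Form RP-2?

Yes — Dmitri must file Form RP-2.

Exception (a) fails — Dmitri is not a registered non-profit.
Exception (b) fails — a written lease is in place.
Exception (c) is satisfied on its face — total rental receipts for the year are $1,660, below the $1,740 limit; the tenant is an immediate family member. Turning to paragraphs (g)–(l): (g) operates against (c): the reference index is 947, meeting the 802 threshold. (h) would limit (g) — a current Provisional Notice is held — but (i) sets (h) aside: (i) operates against (h): a current General Approval is held. (j) would limit (i) — the property is publicly advertised — but (k) sets (j) aside: (k) is triggered — a current Class E Approval is held. (l) is not triggered (the coverage ratio is 41%, not under 40%), so (k) stands. So (c) is unavailable.
Exception (d) requires that the owner has a Small Lessor Declaration on file with the Dunmore Revenue Office; but no Small Lessor Declaration is on file, so (d) is unavailable.
No exception displaces § 17.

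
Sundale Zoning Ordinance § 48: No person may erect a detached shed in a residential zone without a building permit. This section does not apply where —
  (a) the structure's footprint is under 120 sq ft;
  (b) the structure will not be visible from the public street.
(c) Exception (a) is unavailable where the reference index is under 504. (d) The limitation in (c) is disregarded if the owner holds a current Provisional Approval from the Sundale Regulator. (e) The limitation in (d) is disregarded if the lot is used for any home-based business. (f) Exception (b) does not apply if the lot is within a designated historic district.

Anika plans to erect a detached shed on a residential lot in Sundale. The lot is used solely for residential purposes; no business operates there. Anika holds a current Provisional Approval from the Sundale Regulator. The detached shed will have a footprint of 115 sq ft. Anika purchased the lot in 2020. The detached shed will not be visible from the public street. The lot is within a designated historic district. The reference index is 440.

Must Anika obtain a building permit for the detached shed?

No — exception (a) applies; Anika does not need a building permit.

All of (a)'s requirements are met (the structure's footprint is 115 sq ft, under the 120 sq ft limit). As to paragraphs (c)–(e): (c) is triggered (the reference index is 440, under the 504 limit), but is displaced by (d): (d) is engaged — a current Provisional Approval is held. (e), which would lift (d), does not operate here — the lot is solely residential. (a) remains available.
Exception (b): the structure will not be visible from the street — every condition holds. However, paragraph (f) must be considered: (f) operates against (b): the lot is in a historic district. So (b) is unavailable.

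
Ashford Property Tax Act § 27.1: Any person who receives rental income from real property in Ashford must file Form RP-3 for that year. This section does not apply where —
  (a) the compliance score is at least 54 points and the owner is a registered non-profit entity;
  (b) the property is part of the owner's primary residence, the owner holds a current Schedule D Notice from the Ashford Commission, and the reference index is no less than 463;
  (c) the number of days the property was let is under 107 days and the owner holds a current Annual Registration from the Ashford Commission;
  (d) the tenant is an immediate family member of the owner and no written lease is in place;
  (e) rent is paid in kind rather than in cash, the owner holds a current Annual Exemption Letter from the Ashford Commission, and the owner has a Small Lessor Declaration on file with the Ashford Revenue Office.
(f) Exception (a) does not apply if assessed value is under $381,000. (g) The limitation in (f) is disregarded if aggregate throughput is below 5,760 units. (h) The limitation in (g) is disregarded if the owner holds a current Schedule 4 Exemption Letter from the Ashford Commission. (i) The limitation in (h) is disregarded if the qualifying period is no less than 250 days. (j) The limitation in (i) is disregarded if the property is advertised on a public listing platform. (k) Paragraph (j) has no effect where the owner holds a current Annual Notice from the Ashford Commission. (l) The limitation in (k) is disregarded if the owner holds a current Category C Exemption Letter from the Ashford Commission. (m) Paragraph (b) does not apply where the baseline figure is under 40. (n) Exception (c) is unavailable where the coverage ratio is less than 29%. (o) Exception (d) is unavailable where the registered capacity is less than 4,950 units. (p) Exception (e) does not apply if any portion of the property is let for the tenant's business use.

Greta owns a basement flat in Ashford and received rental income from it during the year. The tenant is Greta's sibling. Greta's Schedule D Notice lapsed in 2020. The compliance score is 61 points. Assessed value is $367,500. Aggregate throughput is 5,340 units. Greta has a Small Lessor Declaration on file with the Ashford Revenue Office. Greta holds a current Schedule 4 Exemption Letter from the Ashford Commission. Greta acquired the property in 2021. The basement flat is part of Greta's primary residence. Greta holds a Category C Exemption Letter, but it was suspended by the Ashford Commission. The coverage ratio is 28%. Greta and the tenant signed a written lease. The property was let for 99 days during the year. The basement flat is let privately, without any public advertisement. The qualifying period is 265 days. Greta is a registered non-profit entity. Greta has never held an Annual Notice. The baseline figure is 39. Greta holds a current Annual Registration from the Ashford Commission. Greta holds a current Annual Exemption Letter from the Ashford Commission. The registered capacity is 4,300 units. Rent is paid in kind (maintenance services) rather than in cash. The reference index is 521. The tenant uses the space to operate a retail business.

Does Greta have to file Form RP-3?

Exception (a) is satisfied on its face — the compliance score is 61 points, meeting the 54 points threshold; Greta is a registered non-profit. As to paragraphs (f)–(l): (f) is engaged (assessed value is $367,500, under the $381,000 limit), but yields to (g): (g) operates against (f): aggregate throughput is 5,340 units, below the 5,760 units limit. (h) would limit (g) — a current Schedule 4 Exemption Letter is held — but (i) sets (h) aside: (i) operates against (h): the qualifying period is 265 days, meeting the 250 days threshold. (j) is not triggered (the property is let privately without advertisement), so (i) stands. So (a) applies.
Exception (b) fails — no current Schedule D Notice is held.
Exception (c): the number of days the property was let is 99 days, under the 107 days limit; a current Annual Registration is held — every condition holds. But applying paragraph (n): (n) operates against (c): the coverage ratio is 28%, less than the 29% limit. So (c) is unavailable.
Exception (d) requires that no written lease is in place; but a written lease is in place, so (d) is unavailable.
Exception (e) is satisfied on its face — rent is paid in kind; a current Annual Exemption Letter is held; a Small Lessor Declaration is on file. But applying paragraph (p): (p) operates against (e): the space is let for business use. Exception (e) does not apply.

No — exception (a) applies; Greta is not required to file Form RP-3.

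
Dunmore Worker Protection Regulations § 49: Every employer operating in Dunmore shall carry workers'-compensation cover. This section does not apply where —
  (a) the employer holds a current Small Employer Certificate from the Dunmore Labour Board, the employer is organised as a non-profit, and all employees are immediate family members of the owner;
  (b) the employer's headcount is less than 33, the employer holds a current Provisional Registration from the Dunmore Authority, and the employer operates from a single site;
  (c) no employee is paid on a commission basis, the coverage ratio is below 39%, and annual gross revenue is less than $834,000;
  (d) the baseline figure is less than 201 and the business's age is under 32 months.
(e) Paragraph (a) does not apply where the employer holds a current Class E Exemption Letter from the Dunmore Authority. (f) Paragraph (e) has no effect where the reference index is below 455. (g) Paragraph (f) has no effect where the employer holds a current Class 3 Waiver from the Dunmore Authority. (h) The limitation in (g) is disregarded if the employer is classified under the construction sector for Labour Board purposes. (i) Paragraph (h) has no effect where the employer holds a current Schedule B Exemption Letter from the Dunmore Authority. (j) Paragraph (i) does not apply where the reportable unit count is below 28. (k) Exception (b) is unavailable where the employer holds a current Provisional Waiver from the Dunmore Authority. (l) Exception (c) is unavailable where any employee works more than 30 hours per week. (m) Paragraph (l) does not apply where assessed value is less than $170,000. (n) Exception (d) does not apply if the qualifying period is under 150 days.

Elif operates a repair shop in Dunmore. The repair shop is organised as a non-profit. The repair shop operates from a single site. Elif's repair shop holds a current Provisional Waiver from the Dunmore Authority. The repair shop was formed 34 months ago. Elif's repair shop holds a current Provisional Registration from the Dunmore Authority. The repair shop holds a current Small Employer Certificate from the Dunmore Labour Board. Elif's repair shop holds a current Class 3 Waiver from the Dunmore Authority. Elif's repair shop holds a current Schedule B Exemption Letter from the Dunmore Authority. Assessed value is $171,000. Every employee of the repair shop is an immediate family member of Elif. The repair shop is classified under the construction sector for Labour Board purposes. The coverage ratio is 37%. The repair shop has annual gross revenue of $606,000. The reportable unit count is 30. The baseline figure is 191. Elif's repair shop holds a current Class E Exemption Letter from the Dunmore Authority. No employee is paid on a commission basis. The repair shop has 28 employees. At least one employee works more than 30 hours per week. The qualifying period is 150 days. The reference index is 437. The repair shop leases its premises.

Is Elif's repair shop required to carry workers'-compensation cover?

Yes — Elif's repair shop must carry workers'-compensation cover.

All of (a)'s requirements are met (a current Small Employer Certificate is held; the employer is a non-profit; every employee is an immediate family member). Turning to paragraphs (e)–(j): (e) is engaged — a current Class E Exemption Letter is held. (f) applies (the reference index is 437, below the 455 limit), but is itself disapplied by (g): (g) applies — a current Class 3 Waiver is held. (h) applies (the repair shop is classified under the construction sector), but is displaced by (i): (i) is engaged — a current Schedule B Exemption Letter is held. (j), which would lift (i), does not operate here — the reportable unit count is 30, not below 28. Exception (a) does not apply.
Exception (b): the employer's headcount is 28, less than the 33 limit; a current Provisional Registration is held; the employer operates from a single site — every condition holds. Turning to paragraph (k): (k) is triggered — a current Provisional Waiver is held. Exception (b) does not apply.
All of (c)'s requirements are met (no employee is paid on commission; the coverage ratio is 37%, below the 39% limit; annual gross revenue is $606,000, less than the $834,000 limit). But: (l) is triggered — at least one employee exceeds 30 hours/week. (m), which would lift (l), is inapplicable — assessed value is $171,000, not less than $170,000. Exception (c) does not apply.
Exception (d) requires that the business's age is under 32 months; but the business's age is 34 months, not under 32 months, so (d) is unavailable.
Every exception is unavailable, so the rule governs.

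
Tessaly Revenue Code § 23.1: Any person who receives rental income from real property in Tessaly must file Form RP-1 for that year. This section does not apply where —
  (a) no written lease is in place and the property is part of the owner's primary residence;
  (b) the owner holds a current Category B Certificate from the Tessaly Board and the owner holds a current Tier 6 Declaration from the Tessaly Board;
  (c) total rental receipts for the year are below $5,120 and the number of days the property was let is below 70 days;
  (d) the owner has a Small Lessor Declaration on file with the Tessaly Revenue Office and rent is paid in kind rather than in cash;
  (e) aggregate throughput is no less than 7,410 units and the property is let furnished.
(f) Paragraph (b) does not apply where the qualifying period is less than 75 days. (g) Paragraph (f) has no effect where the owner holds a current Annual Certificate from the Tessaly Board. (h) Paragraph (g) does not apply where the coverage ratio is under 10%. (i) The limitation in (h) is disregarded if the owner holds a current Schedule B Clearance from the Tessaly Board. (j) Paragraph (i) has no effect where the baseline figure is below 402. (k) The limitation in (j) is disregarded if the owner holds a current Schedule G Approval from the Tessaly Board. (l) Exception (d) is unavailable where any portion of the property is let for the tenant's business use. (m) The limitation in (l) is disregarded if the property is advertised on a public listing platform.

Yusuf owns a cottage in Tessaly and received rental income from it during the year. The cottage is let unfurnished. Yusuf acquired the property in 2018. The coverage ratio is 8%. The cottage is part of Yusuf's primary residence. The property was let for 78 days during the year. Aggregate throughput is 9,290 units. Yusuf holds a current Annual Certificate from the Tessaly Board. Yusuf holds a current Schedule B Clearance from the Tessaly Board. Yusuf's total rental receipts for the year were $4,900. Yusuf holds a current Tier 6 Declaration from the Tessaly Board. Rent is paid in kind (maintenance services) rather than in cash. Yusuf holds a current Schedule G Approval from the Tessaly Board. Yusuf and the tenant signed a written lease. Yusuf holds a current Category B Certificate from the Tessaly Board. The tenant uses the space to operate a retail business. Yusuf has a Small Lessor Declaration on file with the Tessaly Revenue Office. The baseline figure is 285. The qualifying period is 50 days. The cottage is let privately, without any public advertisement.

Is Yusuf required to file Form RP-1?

No — exception (b) applies; Yusuf is not required to file Form RP-1.

Exception (a) does not apply: a written lease is in place.
Exception (b): a current Category B Certificate is held; a current Tier 6 Declaration is held — every condition holds. Under paragraphs (f)–(k): (f) is engaged (the qualifying period is 50 days, less than the 75 days limit), but is overridden by (g): (g) is triggered — a current Annual Certificate is held. (h) would limit (g) — the coverage ratio is 8%, under the 10% limit — but (i) sets (h) aside: (i) is triggered — a current Schedule B Clearance is held. (j) is triggered (the baseline figure is 285, below the 402 limit), but is itself disapplied by (k): (k) is triggered — a current Schedule G Approval is held. (b) remains available.
Exception (c) does not apply: the number of days the property was let is 78 days, not below 70 days.
Exception (d)'s conditions are all satisfied: a Small Lessor Declaration is on file; rent is paid in kind. But applying paragraphs (l)–(m): (l) operates against (d): the space is let for business use. (m) is inapplicable (the property is let privately without advertisement), so (l) stands. Exception (d) does not apply.
Exception (e) does not apply: the property is let unfurnished.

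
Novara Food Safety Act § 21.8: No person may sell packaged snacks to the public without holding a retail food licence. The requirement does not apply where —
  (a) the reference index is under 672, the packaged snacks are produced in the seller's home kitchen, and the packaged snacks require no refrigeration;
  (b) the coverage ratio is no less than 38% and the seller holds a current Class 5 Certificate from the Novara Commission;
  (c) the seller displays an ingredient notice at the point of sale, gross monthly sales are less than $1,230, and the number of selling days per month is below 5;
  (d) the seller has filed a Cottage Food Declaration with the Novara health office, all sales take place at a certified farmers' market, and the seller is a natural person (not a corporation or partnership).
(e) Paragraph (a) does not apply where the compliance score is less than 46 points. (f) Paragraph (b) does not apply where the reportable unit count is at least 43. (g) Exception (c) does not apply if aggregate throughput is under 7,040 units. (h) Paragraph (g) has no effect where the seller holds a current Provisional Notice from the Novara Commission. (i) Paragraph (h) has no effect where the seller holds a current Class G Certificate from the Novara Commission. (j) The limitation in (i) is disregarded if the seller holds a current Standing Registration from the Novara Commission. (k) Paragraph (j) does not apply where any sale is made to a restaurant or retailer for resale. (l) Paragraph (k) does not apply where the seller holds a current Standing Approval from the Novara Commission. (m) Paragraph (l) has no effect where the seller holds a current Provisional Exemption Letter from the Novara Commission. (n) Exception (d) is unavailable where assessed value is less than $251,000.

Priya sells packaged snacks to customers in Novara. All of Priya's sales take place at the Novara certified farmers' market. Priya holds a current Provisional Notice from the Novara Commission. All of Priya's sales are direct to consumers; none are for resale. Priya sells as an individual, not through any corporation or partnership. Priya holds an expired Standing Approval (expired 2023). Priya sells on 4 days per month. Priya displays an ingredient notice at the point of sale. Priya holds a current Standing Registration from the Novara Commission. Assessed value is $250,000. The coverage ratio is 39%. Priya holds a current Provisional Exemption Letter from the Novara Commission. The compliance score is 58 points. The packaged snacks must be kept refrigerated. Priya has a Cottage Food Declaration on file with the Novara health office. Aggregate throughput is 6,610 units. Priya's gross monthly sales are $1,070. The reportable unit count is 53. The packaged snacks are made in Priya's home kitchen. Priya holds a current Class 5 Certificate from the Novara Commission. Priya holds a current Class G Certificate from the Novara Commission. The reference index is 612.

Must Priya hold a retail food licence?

No — exception (c) applies; Priya is not required to hold a retail food licence.

Exception (a) requires that the packaged snacks require no refrigeration; but the packaged snacks require refrigeration, so (a) is unavailable.
All of (b)'s requirements are met (the coverage ratio is 39%, meeting the 38% threshold; a current Class 5 Certificate is held). But applying paragraph (f): (f) operates against (b): the reportable unit count is 53, meeting the 43 threshold. So (b) is unavailable.
Exception (c)'s conditions are all satisfied: an ingredient notice is displayed; gross monthly sales are $1,070, less than the $1,230 limit; the number of selling days per month is 4, below the 5 limit. As to paragraphs (g)–(m): (g) would limit (c) — aggregate throughput is 6,610 units, under the 7,040 units limit — but (h) sets (g) aside: (h) operates against (g): a current Provisional Notice is held. (i) is triggered (a current Class G Certificate is held), but is displaced by (j): (j) operates against (i): a current Standing Registration is held. (k) is not triggered (no sales are for resale), so (j) stands. Exception (c) stands.
Exception (d)'s conditions are all satisfied: a Cottage Food Declaration is on file; all sales are at a certified farmers' market; the seller is a natural person. However, paragraph (n) must be considered: (n) is triggered — assessed value is $250,000, less than the $251,000 limit. So (d) is unavailable.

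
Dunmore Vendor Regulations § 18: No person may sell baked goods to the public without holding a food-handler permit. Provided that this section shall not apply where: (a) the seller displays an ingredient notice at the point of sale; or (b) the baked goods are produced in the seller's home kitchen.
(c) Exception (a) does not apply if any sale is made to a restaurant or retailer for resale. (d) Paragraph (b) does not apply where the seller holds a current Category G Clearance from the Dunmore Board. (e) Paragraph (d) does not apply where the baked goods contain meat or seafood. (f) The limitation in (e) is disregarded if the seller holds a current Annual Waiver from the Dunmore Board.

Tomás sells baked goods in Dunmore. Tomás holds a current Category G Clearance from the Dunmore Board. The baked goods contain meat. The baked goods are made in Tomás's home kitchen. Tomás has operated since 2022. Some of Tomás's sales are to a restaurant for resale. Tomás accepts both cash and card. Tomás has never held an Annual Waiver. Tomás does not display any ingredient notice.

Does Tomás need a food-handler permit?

Exception (a) fails — no ingredient notice is displayed.
Exception (b): the baked goods are home-kitchen produced — every condition holds. Applying paragraphs (d)–(f): (d) operates (a current Category G Clearance is held), but is set aside by (e): (e) is triggered — the baked goods contain meat. (f) does not operate here (the Annual Waiver is not current), so (e) stands. (b) remains available.

No — exception (b) applies; Tomás is not required to hold a food-handler permit.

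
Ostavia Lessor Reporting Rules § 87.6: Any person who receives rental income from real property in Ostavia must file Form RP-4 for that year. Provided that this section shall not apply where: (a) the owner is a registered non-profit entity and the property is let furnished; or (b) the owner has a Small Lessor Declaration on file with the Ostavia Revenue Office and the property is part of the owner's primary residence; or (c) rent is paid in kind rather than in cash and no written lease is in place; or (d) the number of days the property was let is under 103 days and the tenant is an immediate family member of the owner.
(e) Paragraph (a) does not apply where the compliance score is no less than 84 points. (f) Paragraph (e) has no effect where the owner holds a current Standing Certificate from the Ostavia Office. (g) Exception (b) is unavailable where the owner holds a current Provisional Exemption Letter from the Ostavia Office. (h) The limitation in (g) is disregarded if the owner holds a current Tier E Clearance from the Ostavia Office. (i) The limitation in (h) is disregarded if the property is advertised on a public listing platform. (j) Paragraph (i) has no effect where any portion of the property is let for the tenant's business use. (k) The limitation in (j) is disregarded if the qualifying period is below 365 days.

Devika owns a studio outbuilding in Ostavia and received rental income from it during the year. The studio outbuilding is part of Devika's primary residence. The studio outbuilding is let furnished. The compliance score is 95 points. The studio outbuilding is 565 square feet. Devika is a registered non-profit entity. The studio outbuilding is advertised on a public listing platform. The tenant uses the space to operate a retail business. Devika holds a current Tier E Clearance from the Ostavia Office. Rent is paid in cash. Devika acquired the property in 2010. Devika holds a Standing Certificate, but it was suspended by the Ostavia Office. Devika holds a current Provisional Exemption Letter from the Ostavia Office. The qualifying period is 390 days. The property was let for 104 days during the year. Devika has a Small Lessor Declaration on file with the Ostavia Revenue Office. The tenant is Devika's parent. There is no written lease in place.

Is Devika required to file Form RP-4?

Exception (a): Devika is a registered non-profit; the property is let furnished — every condition holds. Turning to paragraphs (e)–(f): (e) operates against (a): the compliance score is 95 points, meeting the 84 points threshold. (f), which would lift (e), is not engaged — there is no Standing Certificate in force. So (a) is unavailable.
Exception (b) is satisfied on its face — a Small Lessor Declaration is on file; the studio outbuilding is part of the primary residence. Considering the limiting provisions: (g) would limit (b) — a current Provisional Exemption Letter is held — but (h) sets (g) aside: (h) is triggered — a current Tier E Clearance is held. (i) is triggered (the property is publicly advertised), but is itself disapplied by (j): (j) operates against (i): the space is let for business use. (k) is inapplicable (the qualifying period is 390 days, not below 365 days), so (j) stands. Exception (b) stands.
Exception (c) requires that rent is paid in kind rather than in cash; but rent is paid in cash, so (c) is unavailable.
Exception (d) fails — the number of days the property was let is 104 days, not under 103 days.

No — exception (b) applies; Devika is not required to file Form RP-4.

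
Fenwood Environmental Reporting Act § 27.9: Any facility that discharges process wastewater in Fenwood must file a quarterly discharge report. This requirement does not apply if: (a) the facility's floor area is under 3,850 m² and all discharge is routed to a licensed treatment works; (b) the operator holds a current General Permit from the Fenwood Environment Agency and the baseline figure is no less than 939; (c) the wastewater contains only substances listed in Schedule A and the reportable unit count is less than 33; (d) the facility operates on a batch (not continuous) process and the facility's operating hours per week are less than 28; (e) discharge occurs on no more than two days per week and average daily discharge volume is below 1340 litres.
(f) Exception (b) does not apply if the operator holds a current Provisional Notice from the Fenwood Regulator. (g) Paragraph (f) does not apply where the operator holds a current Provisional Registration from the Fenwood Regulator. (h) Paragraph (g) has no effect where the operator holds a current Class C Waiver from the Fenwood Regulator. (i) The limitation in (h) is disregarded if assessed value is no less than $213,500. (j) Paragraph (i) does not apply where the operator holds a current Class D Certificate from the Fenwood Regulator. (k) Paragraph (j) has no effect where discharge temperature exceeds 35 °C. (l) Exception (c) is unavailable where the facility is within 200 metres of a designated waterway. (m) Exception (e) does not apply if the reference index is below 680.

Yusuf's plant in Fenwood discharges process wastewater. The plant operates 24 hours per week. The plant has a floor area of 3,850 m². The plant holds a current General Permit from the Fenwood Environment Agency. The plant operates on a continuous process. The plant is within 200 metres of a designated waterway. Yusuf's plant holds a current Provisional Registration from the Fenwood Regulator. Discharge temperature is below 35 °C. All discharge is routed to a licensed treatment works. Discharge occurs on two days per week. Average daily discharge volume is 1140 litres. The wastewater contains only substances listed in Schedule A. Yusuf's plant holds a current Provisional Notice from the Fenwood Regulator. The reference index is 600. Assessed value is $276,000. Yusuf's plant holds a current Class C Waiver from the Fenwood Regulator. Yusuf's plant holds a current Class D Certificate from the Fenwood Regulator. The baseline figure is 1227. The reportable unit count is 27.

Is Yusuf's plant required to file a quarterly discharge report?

Exception (a) does not apply: the facility's floor area is 3,850 m², not under 3,850 m².
Exception (b): a current General Permit is held; the baseline figure is 1,227, meeting the 939 threshold — every condition holds. Turning to paragraphs (f)–(k): (f) operates against (b): a current Provisional Notice is held. (g) would limit (f) — a current Provisional Registration is held — but (h) sets (g) aside: (h) is triggered — a current Class C Waiver is held. (i) is engaged (assessed value is $276,000, meeting the $213,500 threshold), but is overridden by (j): (j) operates — a current Class D Certificate is held. (k) does not operate here (discharge temperature is below 35 °C), so (j) stands. Exception (b) does not apply.
Exception (c) is satisfied on its face — the wastewater is Schedule-A-only; the reportable unit count is 27, less than the 33 limit. But: (l) operates — the plant is within 200 m of a designated waterway. Exception (c) does not apply.
Exception (d) requires that the facility operates on a batch (not continuous) process; but the facility operates on a continuous process, so (d) is unavailable.
Exception (e) is satisfied on its face — discharge occurs on no more than two days per week; average daily discharge volume is 1140 litres, below the 1340 litres limit. But applying paragraph (m): (m) is engaged — the reference index is 600, below the 680 limit. (e) is therefore removed.
No exception displaces § 27.9.

Yes — Yusuf's plant must file a quarterly discharge report.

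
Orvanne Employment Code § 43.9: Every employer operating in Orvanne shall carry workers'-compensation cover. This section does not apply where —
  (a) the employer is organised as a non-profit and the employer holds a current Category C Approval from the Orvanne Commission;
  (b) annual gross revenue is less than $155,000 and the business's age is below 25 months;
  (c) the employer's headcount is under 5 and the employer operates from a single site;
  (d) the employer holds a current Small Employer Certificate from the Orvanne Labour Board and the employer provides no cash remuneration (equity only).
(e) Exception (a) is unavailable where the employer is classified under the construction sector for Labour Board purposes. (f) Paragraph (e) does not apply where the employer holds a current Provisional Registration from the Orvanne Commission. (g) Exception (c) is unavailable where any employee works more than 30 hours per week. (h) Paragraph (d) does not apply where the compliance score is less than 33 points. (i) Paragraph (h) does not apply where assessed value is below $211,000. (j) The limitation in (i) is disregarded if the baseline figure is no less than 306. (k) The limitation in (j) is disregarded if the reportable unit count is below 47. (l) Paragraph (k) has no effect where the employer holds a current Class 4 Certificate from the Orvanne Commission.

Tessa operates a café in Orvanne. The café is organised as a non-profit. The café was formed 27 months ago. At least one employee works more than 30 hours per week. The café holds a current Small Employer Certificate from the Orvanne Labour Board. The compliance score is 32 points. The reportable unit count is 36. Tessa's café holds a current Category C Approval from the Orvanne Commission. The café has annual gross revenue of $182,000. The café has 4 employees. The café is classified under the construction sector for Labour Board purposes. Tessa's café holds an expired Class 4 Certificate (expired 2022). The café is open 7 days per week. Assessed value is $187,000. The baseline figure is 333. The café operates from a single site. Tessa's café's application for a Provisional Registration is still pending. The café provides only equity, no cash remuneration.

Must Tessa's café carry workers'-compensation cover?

No — exception (d) applies; Tessa's café is not required to carry workers'-compensation cover.

Exception (a) is satisfied on its face — the employer is a non-profit; a current Category C Approval is held. Turning to paragraphs (e)–(f): (e) is engaged — the café is classified under the construction sector. (f) is inapplicable (the Provisional Registration is not current), so (e) stands. Exception (a) does not apply.
Exception (b) does not apply: annual gross revenue is $182,000, not less than $155,000.
Exception (c)'s conditions are all satisfied: the employer's headcount is 4, under the 5 limit; the employer operates from a single site. Turning to paragraph (g): (g) operates against (c): at least one employee exceeds 30 hours/week. Exception (c) does not apply.
Exception (d): a current Small Employer Certificate is held; remuneration is equity-only — every condition holds. As to paragraphs (h)–(l): (h) would limit (d) — the compliance score is 32 points, less than the 33 points limit — but (i) sets (h) aside: (i) operates against (h): assessed value is $187,000, below the $211,000 limit. (j) would limit (i) — the baseline figure is 333, meeting the 306 threshold — but (k) sets (j) aside: (k) applies — the reportable unit count is 36, below the 47 limit. (l) is not triggered (there is no Class 4 Certificate in force), so (k) stands. (d) remains available.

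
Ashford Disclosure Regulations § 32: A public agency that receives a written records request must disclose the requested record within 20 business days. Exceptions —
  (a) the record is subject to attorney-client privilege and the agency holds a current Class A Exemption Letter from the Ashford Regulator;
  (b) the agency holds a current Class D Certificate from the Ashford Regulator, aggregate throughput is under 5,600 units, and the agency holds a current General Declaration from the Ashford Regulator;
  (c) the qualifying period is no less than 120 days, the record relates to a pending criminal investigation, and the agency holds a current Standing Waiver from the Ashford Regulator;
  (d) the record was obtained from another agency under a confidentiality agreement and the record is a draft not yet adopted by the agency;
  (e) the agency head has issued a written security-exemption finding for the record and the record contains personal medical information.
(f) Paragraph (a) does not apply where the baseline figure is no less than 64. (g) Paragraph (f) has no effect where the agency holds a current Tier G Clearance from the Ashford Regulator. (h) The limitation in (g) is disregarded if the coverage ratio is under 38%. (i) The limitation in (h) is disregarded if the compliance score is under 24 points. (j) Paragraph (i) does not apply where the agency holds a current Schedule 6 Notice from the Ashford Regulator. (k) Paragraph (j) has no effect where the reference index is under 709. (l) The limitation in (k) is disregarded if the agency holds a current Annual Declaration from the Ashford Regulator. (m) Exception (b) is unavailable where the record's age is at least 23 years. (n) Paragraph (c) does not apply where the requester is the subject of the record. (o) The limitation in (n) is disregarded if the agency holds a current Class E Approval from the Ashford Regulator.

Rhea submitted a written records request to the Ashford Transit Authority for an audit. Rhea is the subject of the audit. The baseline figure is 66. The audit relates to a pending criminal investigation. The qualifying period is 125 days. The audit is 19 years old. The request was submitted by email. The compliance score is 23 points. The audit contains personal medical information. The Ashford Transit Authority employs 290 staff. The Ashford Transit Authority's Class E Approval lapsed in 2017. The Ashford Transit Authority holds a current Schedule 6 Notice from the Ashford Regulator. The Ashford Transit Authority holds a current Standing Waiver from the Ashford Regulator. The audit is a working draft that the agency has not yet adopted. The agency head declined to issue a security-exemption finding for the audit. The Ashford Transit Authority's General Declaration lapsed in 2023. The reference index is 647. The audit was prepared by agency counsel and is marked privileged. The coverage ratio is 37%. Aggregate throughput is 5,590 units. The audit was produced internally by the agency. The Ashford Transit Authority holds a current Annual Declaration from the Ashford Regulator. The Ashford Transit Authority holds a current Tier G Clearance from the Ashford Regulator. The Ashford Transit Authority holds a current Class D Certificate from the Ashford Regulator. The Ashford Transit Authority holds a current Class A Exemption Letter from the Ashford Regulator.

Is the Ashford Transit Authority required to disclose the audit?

Exception (a) is satisfied on its face — the audit is privileged; a current Class A Exemption Letter is held. However, paragraphs (f)–(l) must be considered: (f) operates — the baseline figure is 66, meeting the 64 threshold. (g) is triggered (a current Tier G Clearance is held), but is itself disapplied by (h): (h) operates against (g): the coverage ratio is 37%, under the 38% limit. (i) would limit (h) — the compliance score is 23 points, under the 24 points limit — but (j) sets (i) aside: (j) is engaged — a current Schedule 6 Notice is held. (k) is engaged (the reference index is 647, under the 709 limit), but is itself disapplied by (l): (l) operates against (k): a current Annual Declaration is held. (a) is therefore removed.
Exception (b) requires that the agency holds a current General Declaration from the Ashford Regulator; but the General Declaration is not current, so (b) is unavailable.
Exception (c) is satisfied on its face — the qualifying period is 125 days, meeting the 120 days threshold; the audit relates to a pending investigation; a current Standing Waiver is held. Turning to paragraphs (n)–(o): (n) operates against (c): Rhea is the subject of the audit. (o) does not operate here (no current Class E Approval is held), so (n) stands. Exception (c) does not apply.
Exception (d) does not apply: the audit was produced internally.
Exception (e) fails — the agency head declined to issue a security-exemption finding.
No exception displaces § 32.

Yes — the Ashford Transit Authority must disclose the audit.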